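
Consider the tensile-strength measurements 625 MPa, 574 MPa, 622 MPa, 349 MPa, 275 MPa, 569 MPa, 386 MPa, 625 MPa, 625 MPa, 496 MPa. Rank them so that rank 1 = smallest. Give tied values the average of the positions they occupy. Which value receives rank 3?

Sorted (ascending): 275, 349, 386, 496, 569, 574, 622, 625, 625, 625
The 3 values of 625 occupy positions 8–10 → average rank 9.
Rank 3 → value 386.

386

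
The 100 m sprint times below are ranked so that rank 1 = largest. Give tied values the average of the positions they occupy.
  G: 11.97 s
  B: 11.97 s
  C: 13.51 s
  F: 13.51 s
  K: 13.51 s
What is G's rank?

4.5

Sorted (descending): 13.51, 13.51, 13.51, 11.97, 11.97
The 3 values of 13.51 occupy positions 1–3 → average rank 2.
The 2 values of 11.97 occupy positions 4–5 → average rank (4+5)/2 = 4.5.
G has value 11.97 s → rank 4.5.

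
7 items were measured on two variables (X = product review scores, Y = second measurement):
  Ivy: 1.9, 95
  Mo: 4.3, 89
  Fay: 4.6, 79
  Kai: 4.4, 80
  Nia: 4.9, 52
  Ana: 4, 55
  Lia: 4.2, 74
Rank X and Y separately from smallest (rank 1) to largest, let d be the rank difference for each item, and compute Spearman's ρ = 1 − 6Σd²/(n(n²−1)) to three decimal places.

Ranks of variable 1: 1, 4, 6, 5, 7, 2, 3
Ranks of variable 2: 7, 6, 4, 5, 1, 2, 3
d = r₁ − r₂: -6, -2, 2, 0, 6, 0, 0
d²: 36, 4, 4, 0, 36, 0, 0; Σd² = 80
ρ = 1 − 6·80/(7·48) = 1 − 480/336 = -0.429

-0.429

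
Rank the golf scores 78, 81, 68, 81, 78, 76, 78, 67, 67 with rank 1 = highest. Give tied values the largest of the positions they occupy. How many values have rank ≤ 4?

2

Sorted (descending): 81, 81, 78, 78, 78, 76, 68, 67, 67
The 2 values of 81 occupy positions 1–2 → each gets rank 2.
The 3 values of 78 occupy positions 3–5 → each gets rank 5.
The 2 values of 67 occupy positions 8–9 → each gets rank 9.
Ranks ≤ 4: {2, 2} → 2 values.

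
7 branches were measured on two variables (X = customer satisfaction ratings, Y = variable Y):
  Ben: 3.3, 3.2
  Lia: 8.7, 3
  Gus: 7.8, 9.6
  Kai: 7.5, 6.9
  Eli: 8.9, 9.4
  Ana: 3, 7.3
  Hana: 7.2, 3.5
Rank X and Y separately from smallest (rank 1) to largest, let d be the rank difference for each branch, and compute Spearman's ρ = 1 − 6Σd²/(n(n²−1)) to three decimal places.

0.179

Ranks of variable 1: 2, 6, 5, 4, 7, 1, 3
Ranks of variable 2: 2, 1, 7, 4, 6, 5, 3
d = r₁ − r₂: 0, 5, -2, 0, 1, -4, 0
d²: 0, 25, 4, 0, 1, 16, 0; Σd² = 46
ρ = 1 − 6·46/(7·48) = 1 − 276/336 = 0.179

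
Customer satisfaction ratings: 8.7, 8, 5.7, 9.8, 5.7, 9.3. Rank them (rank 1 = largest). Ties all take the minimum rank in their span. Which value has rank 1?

9.8

Sorted (descending): 9.8, 9.3, 8.7, 8, 5.7, 5.7
The 2 values of 5.7 occupy positions 5–6 → each gets rank 5.
Rank 1 → value 9.8.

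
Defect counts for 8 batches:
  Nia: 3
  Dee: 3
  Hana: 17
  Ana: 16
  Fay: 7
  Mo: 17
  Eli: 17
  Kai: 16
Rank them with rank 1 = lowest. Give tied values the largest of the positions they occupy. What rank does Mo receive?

8

Sorted (ascending): 3, 3, 7, 16, 16, 17, 17, 17
The 2 values of 3 occupy positions 1–2 → each gets rank 2.
The 2 values of 16 occupy positions 4–5 → each gets rank 5.
The 3 values of 17 occupy positions 6–8 → each gets rank 8.
Mo has value 17 → rank 8.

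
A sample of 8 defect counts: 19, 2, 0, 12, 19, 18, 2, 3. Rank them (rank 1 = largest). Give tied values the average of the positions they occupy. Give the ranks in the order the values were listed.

1.5, 6.5, 8, 4, 1.5, 3, 6.5, 5

Sorted (descending): 19, 19, 18, 12, 3, 2, 2, 0
The 2 values of 19 occupy positions 1–2 → average rank (1+2)/2 = 1.5.
The 2 values of 2 occupy positions 6–7 → average rank (6+7)/2 = 6.5.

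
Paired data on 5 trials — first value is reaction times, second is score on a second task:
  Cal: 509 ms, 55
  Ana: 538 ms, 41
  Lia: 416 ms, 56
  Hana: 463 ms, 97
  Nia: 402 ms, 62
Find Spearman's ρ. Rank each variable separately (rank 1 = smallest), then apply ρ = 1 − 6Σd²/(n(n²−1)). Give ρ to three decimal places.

Ranks of variable 1: 4, 5, 2, 3, 1
Ranks of variable 2: 2, 1, 3, 5, 4
d = r₁ − r₂: 2, 4, -1, -2, -3
d²: 4, 16, 1, 4, 9; Σd² = 34
ρ = 1 − 6·34/(5·24) = 1 − 204/120 = -0.700

-0.700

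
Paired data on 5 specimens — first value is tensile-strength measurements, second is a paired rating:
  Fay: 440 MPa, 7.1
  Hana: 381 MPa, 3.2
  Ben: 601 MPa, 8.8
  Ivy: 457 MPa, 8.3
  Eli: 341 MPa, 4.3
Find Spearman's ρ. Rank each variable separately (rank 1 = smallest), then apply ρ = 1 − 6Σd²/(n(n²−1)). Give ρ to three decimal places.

0.900

Ranks of variable 1: 3, 2, 5, 4, 1
Ranks of variable 2: 3, 1, 5, 4, 2
d = r₁ − r₂: 0, 1, 0, 0, -1
d²: 0, 1, 0, 0, 1; Σd² = 2
ρ = 1 − 6·2/(5·24) = 1 − 12/120 = 0.900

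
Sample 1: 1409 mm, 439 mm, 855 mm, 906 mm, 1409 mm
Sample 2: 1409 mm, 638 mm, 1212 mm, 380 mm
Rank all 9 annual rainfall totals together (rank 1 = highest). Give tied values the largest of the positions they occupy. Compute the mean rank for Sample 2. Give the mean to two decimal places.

Sorted (descending): 1409, 1409, 1409, 1212, 906, 855, 638, 439, 380
The 3 values of 1409 occupy positions 1–3 → each gets rank 3.
Sample 2 values → pooled ranks: 1409→3, 638→7, 1212→4, 380→9
Mean rank = (3 + 7 + 4 + 9) / 4 = 5.75

5.75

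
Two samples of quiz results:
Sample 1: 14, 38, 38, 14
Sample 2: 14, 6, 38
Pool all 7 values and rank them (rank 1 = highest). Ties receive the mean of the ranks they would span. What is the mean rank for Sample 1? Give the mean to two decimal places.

Sorted (descending): 38, 38, 38, 14, 14, 14, 6
The 3 values of 38 occupy positions 1–3 → average rank 2.
The 3 values of 14 occupy positions 4–6 → average rank 5.
Sample 1 values → pooled ranks: 14→5, 38→2, 38→2, 14→5
Mean rank = (5 + 2 + 2 + 5) / 4 = 3.50

3.50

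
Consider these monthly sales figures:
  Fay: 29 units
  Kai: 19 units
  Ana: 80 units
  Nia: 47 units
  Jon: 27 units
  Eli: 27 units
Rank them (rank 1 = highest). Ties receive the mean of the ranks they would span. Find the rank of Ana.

Sorted (descending): 80, 47, 29, 27, 27, 19
The 2 values of 27 occupy positions 4–5 → average rank (4+5)/2 = 4.5.
Ana has value 80 units → rank 1.

1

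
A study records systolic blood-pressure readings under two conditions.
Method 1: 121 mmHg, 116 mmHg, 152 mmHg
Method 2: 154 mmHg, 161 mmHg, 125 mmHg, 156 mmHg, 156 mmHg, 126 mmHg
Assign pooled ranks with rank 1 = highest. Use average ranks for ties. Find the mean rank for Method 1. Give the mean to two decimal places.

7.33

Sorted (descending): 161, 156, 156, 154, 152, 126, 125, 121, 116
The 2 values of 156 occupy positions 2–3 → average rank (2+3)/2 = 2.5.
Method 1 values → pooled ranks: 121→8, 116→9, 152→5
Mean rank = (8 + 9 + 5) / 3 = 7.33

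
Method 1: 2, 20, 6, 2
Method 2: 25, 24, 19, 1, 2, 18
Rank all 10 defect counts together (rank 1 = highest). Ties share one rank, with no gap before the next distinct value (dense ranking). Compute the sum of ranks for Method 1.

Sorted (descending): 25, 24, 20, 19, 18, 6, 2, 2, 2, 1
The 3 values of 2 share dense rank 7.
Remaining distinct values take the next consecutive integers.
Method 1 values → pooled ranks: 2→7, 20→3, 6→6, 2→7
Rank sum = 7 + 3 + 6 + 7 = 23

23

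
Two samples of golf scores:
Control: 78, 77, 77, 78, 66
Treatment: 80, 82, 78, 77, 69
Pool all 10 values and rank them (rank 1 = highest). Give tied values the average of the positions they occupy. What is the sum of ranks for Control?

32

Sorted (descending): 82, 80, 78, 78, 78, 77, 77, 77, 69, 66
The 3 values of 78 occupy positions 3–5 → average rank 4.
The 3 values of 77 occupy positions 6–8 → average rank 7.
Control values → pooled ranks: 78→4, 77→7, 77→7, 78→4, 66→10
Rank sum = 4 + 7 + 7 + 4 + 10 = 32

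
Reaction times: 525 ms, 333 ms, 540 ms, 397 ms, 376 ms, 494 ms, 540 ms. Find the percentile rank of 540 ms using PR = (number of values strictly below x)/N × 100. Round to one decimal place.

N = 7.
Strictly below 540: 5. Equal to 540: 2.
PR = 5/7 × 100 = 71.4

71.4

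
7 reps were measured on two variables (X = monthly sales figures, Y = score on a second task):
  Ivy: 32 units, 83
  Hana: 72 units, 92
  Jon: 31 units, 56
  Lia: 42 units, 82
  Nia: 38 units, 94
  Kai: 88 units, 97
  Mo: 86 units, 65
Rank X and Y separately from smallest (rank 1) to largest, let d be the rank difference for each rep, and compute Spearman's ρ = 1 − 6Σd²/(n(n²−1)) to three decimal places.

0.464

Ranks of variable 1: 2, 5, 1, 4, 3, 7, 6
Ranks of variable 2: 4, 5, 1, 3, 6, 7, 2
d = r₁ − r₂: -2, 0, 0, 1, -3, 0, 4
d²: 4, 0, 0, 1, 9, 0, 16; Σd² = 30
ρ = 1 − 6·30/(7·48) = 1 − 180/336 = 0.464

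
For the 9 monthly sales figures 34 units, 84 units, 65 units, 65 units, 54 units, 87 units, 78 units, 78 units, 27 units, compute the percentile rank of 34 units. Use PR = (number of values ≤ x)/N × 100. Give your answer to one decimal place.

N = 9.
Strictly below 34: 1. Equal to 34: 1.
PR = 2/9 × 100 = 22.2

22.2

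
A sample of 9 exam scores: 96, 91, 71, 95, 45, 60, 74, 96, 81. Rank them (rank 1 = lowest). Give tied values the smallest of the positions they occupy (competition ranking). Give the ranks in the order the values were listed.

8, 6, 3, 7, 1, 2, 4, 8, 5

Sorted (ascending): 45, 60, 71, 74, 81, 91, 95, 96, 96
The 2 values of 96 occupy positions 8–9 → each gets rank 8.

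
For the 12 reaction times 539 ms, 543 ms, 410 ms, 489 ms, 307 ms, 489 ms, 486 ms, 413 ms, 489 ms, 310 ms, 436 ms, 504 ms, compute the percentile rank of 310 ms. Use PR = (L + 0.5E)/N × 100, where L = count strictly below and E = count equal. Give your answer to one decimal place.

12.5

N = 12.
Strictly below 310: 1. Equal to 310: 1.
PR = (1 + 0.5·1)/12 × 100 = 12.5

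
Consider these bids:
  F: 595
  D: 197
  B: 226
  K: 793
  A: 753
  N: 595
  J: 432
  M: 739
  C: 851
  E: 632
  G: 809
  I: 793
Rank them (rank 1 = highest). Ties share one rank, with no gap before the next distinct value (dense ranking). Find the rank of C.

Sorted (descending): 851, 809, 793, 793, 753, 739, 632, 595, 595, 432, 226, 197
The 2 values of 793 share dense rank 3.
The 2 values of 595 share dense rank 7.
Remaining distinct values take the next consecutive integers.
C has value 851 → rank 1.

1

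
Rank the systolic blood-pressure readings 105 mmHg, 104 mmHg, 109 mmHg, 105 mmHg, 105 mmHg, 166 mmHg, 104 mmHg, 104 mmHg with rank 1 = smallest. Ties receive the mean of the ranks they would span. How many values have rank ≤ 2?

Sorted (ascending): 104, 104, 104, 105, 105, 105, 109, 166
The 3 values of 104 occupy positions 1–3 → average rank 2.
The 3 values of 105 occupy positions 4–6 → average rank 5.
Ranks ≤ 2: {2, 2, 2} → 3 values.

3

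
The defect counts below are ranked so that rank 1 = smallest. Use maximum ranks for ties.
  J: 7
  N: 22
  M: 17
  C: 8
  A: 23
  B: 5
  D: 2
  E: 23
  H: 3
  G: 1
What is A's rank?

10

Sorted (ascending): 1, 2, 3, 5, 7, 8, 17, 22, 23, 23
The 2 values of 23 occupy positions 9–10 → each gets rank 10.
A has value 23 → rank 10.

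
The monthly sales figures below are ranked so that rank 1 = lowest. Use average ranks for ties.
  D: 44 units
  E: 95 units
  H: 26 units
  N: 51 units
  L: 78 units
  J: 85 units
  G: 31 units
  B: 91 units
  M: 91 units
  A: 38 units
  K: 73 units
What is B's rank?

9.5

Sorted (ascending): 26, 31, 38, 44, 51, 73, 78, 85, 91, 91, 95
The 2 values of 91 occupy positions 9–10 → average rank (9+10)/2 = 9.5.
B has value 91 units → rank 9.5.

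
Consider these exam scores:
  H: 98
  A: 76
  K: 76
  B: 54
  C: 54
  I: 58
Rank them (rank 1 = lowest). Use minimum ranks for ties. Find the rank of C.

1

Sorted (ascending): 54, 54, 58, 76, 76, 98
The 2 values of 54 occupy positions 1–2 → each gets rank 1.
The 2 values of 76 occupy positions 4–5 → each gets rank 4.
C has value 54 → rank 1.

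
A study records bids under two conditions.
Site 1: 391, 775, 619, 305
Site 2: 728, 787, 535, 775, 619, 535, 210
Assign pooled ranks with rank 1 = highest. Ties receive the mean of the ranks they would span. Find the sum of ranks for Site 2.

Sorted (descending): 787, 775, 775, 728, 619, 619, 535, 535, 391, 305, 210
The 2 values of 775 occupy positions 2–3 → average rank (2+3)/2 = 2.5.
The 2 values of 619 occupy positions 5–6 → average rank (5+6)/2 = 5.5.
The 2 values of 535 occupy positions 7–8 → average rank (7+8)/2 = 7.5.
Site 2 values → pooled ranks: 728→4, 787→1, 535→7.5, 775→2.5, 619→5.5, 535→7.5, 210→11
Rank sum = 4 + 1 + 7.5 + 2.5 + 5.5 + 7.5 + 11 = 39

39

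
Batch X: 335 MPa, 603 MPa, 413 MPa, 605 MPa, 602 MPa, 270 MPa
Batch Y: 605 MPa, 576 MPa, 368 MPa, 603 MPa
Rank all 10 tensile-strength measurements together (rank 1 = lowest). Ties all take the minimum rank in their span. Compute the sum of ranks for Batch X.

29

Sorted (ascending): 270, 335, 368, 413, 576, 602, 603, 603, 605, 605
The 2 values of 603 occupy positions 7–8 → each gets rank 7.
The 2 values of 605 occupy positions 9–10 → each gets rank 9.
Batch X values → pooled ranks: 335→2, 603→7, 413→4, 605→9, 602→6, 270→1
Rank sum = 2 + 7 + 4 + 9 + 6 + 1 = 29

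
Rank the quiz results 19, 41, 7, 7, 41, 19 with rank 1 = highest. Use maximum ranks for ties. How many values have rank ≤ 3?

Sorted (descending): 41, 41, 19, 19, 7, 7
The 2 values of 41 occupy positions 1–2 → each gets rank 2.
The 2 values of 19 occupy positions 3–4 → each gets rank 4.
The 2 values of 7 occupy positions 5–6 → each gets rank 6.
Ranks ≤ 3: {2, 2} → 2 values.

2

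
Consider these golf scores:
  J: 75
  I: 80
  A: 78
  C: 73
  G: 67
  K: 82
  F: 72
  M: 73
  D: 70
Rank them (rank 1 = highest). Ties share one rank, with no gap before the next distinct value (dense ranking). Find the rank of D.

7

Sorted (descending): 82, 80, 78, 75, 73, 73, 72, 70, 67
The 2 values of 73 share dense rank 5.
Remaining distinct values take the next consecutive integers.
D has value 70 → rank 7.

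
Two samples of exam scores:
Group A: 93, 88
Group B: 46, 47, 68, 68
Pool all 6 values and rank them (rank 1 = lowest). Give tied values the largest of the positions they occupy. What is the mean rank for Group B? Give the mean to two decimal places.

2.75

Sorted (ascending): 46, 47, 68, 68, 88, 93
The 2 values of 68 occupy positions 3–4 → each gets rank 4.
Group B values → pooled ranks: 46→1, 47→2, 68→4, 68→4
Mean rank = (1 + 2 + 4 + 4) / 4 = 2.75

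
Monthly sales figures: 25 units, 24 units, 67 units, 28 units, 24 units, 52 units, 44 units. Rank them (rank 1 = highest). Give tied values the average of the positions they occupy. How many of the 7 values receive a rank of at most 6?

5

Sorted (descending): 67, 52, 44, 28, 25, 24, 24
The 2 values of 24 occupy positions 6–7 → average rank (6+7)/2 = 6.5.
Ranks ≤ 6: {1, 2, 3, 4, 5} → 5 values.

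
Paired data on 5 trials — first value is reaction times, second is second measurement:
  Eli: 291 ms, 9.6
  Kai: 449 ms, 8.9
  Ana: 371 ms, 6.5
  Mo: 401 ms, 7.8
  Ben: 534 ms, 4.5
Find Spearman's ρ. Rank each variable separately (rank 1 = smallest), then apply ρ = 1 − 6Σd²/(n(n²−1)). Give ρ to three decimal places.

-0.600

Ranks of variable 1: 1, 4, 2, 3, 5
Ranks of variable 2: 5, 4, 2, 3, 1
d = r₁ − r₂: -4, 0, 0, 0, 4
d²: 16, 0, 0, 0, 16; Σd² = 32
ρ = 1 − 6·32/(5·24) = 1 − 192/120 = -0.600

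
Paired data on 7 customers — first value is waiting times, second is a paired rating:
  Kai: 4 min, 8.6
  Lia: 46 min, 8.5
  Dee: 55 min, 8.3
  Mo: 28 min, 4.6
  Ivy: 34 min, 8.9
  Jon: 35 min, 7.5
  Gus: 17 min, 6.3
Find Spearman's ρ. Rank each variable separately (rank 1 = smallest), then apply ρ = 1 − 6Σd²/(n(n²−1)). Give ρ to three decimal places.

0.071

Ranks of variable 1: 1, 6, 7, 3, 4, 5, 2
Ranks of variable 2: 6, 5, 4, 1, 7, 3, 2
d = r₁ − r₂: -5, 1, 3, 2, -3, 2, 0
d²: 25, 1, 9, 4, 9, 4, 0; Σd² = 52
ρ = 1 − 6·52/(7·48) = 1 − 312/336 = 0.071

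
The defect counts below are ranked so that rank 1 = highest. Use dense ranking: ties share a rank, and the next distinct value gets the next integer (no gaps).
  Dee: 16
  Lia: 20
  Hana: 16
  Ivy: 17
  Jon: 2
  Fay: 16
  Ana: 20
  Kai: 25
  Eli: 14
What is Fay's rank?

4

Sorted (descending): 25, 20, 20, 17, 16, 16, 16, 14, 2
The 2 values of 20 share dense rank 2.
The 3 values of 16 share dense rank 4.
Remaining distinct values take the next consecutive integers.
Fay has value 16 → rank 4.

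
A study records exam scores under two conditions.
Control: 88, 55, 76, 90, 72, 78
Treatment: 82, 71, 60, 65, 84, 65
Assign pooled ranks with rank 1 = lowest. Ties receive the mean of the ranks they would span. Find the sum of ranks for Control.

45

Sorted (ascending): 55, 60, 65, 65, 71, 72, 76, 78, 82, 84, 88, 90
The 2 values of 65 occupy positions 3–4 → average rank (3+4)/2 = 3.5.
Control values → pooled ranks: 88→11, 55→1, 76→7, 90→12, 72→6, 78→8
Rank sum = 11 + 1 + 7 + 12 + 6 + 8 = 45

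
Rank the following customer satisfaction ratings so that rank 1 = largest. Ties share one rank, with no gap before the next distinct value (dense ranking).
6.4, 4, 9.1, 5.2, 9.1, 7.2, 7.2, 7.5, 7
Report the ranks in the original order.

5, 7, 1, 6, 1, 3, 3, 2, 4

Sorted (descending): 9.1, 9.1, 7.5, 7.2, 7.2, 7, 6.4, 5.2, 4
The 2 values of 9.1 share dense rank 1.
The 2 values of 7.2 share dense rank 3.
Remaining distinct values take the next consecutive integers.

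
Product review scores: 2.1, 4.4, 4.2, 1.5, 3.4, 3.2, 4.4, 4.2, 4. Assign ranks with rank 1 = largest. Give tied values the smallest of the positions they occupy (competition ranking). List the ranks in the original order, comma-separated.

8, 1, 3, 9, 6, 7, 1, 3, 5

Sorted (descending): 4.4, 4.4, 4.2, 4.2, 4, 3.4, 3.2, 2.1, 1.5
The 2 values of 4.4 occupy positions 1–2 → each gets rank 1.
The 2 values of 4.2 occupy positions 3–4 → each gets rank 3.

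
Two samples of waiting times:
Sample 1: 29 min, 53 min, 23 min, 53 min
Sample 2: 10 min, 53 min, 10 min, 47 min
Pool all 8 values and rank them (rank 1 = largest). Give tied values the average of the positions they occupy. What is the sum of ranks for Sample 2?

Sorted (descending): 53, 53, 53, 47, 29, 23, 10, 10
The 3 values of 53 occupy positions 1–3 → average rank 2.
The 2 values of 10 occupy positions 7–8 → average rank (7+8)/2 = 7.5.
Sample 2 values → pooled ranks: 10→7.5, 53→2, 10→7.5, 47→4
Rank sum = 7.5 + 2 + 7.5 + 4 = 21

21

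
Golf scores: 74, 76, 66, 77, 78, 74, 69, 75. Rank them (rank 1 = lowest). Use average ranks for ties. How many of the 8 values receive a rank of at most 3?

Sorted (ascending): 66, 69, 74, 74, 75, 76, 77, 78
The 2 values of 74 occupy positions 3–4 → average rank (3+4)/2 = 3.5.
Ranks ≤ 3: {1, 2} → 2 values.

2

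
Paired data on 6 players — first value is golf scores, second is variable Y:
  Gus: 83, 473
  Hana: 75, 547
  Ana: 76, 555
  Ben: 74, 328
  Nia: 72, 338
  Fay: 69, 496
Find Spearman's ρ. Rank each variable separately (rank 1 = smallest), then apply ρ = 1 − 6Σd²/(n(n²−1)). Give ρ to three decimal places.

Ranks of variable 1: 6, 4, 5, 3, 2, 1
Ranks of variable 2: 3, 5, 6, 1, 2, 4
d = r₁ − r₂: 3, -1, -1, 2, 0, -3
d²: 9, 1, 1, 4, 0, 9; Σd² = 24
ρ = 1 − 6·24/(6·35) = 1 − 144/210 = 0.314

0.314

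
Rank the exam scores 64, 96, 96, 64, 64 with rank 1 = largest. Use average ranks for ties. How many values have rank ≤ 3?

Sorted (descending): 96, 96, 64, 64, 64
The 2 values of 96 occupy positions 1–2 → average rank (1+2)/2 = 1.5.
The 3 values of 64 occupy positions 3–5 → average rank 4.
Ranks ≤ 3: {1.5, 1.5} → 2 values.

2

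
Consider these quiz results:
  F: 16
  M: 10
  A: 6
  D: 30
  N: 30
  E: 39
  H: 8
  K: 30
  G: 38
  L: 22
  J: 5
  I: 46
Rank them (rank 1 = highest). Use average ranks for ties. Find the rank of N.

Sorted (descending): 46, 39, 38, 30, 30, 30, 22, 16, 10, 8, 6, 5
The 3 values of 30 occupy positions 4–6 → average rank 5.
N has value 30 → rank 5.

5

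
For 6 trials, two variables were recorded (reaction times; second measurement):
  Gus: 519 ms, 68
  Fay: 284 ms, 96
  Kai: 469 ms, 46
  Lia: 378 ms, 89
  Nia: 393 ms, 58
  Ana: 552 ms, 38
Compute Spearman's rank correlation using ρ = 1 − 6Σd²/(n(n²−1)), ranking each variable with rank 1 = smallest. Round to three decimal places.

Ranks of variable 1: 5, 1, 4, 2, 3, 6
Ranks of variable 2: 4, 6, 2, 5, 3, 1
d = r₁ − r₂: 1, -5, 2, -3, 0, 5
d²: 1, 25, 4, 9, 0, 25; Σd² = 64
ρ = 1 − 6·64/(6·35) = 1 − 384/210 = -0.829

-0.829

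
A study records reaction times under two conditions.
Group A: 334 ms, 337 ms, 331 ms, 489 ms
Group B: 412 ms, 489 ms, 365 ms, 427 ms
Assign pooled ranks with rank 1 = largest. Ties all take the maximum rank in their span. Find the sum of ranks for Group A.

Sorted (descending): 489, 489, 427, 412, 365, 337, 334, 331
The 2 values of 489 occupy positions 1–2 → each gets rank 2.
Group A values → pooled ranks: 334→7, 337→6, 331→8, 489→2
Rank sum = 7 + 6 + 8 + 2 = 23

23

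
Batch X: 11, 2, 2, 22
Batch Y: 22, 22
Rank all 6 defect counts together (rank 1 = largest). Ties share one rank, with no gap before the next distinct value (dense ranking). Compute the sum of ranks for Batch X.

Sorted (descending): 22, 22, 22, 11, 2, 2
The 3 values of 22 share dense rank 1.
The 2 values of 2 share dense rank 3.
Remaining distinct values take the next consecutive integers.
Batch X values → pooled ranks: 11→2, 2→3, 2→3, 22→1
Rank sum = 2 + 3 + 3 + 1 = 9

9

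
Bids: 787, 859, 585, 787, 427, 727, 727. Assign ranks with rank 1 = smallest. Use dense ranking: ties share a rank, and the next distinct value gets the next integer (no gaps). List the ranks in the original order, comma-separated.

4, 5, 2, 4, 1, 3, 3

Sorted (ascending): 427, 585, 727, 727, 787, 787, 859
The 2 values of 727 share dense rank 3.
The 2 values of 787 share dense rank 4.
Remaining distinct values take the next consecutive integers.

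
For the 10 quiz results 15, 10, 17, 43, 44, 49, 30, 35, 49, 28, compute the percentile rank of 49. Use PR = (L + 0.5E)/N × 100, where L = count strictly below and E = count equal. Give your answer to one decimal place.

90.0

N = 10.
Strictly below 49: 8. Equal to 49: 2.
PR = (8 + 0.5·2)/10 × 100 = 90.0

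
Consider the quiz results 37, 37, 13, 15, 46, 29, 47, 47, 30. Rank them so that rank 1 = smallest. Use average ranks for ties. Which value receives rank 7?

46

Sorted (ascending): 13, 15, 29, 30, 37, 37, 46, 47, 47
The 2 values of 37 occupy positions 5–6 → average rank (5+6)/2 = 5.5.
The 2 values of 47 occupy positions 8–9 → average rank (8+9)/2 = 8.5.
Rank 7 → value 46.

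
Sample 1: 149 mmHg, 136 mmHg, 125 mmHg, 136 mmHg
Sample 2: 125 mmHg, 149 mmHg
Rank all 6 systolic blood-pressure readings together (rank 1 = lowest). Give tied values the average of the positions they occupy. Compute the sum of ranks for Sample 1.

Sorted (ascending): 125, 125, 136, 136, 149, 149
The 2 values of 125 occupy positions 1–2 → average rank (1+2)/2 = 1.5.
The 2 values of 136 occupy positions 3–4 → average rank (3+4)/2 = 3.5.
The 2 values of 149 occupy positions 5–6 → average rank (5+6)/2 = 5.5.
Sample 1 values → pooled ranks: 149→5.5, 136→3.5, 125→1.5, 136→3.5
Rank sum = 5.5 + 3.5 + 1.5 + 3.5 = 14

14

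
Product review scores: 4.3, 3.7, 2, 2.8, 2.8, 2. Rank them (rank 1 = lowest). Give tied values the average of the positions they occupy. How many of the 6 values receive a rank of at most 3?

Sorted (ascending): 2, 2, 2.8, 2.8, 3.7, 4.3
The 2 values of 2 occupy positions 1–2 → average rank (1+2)/2 = 1.5.
The 2 values of 2.8 occupy positions 3–4 → average rank (3+4)/2 = 3.5.
Ranks ≤ 3: {1.5, 1.5} → 2 values.

2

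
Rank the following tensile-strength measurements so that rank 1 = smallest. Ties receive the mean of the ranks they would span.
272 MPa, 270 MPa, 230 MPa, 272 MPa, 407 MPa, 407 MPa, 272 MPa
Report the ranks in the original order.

Sorted (ascending): 230, 270, 272, 272, 272, 407, 407
The 3 values of 272 occupy positions 3–5 → average rank 4.
The 2 values of 407 occupy positions 6–7 → average rank (6+7)/2 = 6.5.

4, 2, 1, 4, 6.5, 6.5, 4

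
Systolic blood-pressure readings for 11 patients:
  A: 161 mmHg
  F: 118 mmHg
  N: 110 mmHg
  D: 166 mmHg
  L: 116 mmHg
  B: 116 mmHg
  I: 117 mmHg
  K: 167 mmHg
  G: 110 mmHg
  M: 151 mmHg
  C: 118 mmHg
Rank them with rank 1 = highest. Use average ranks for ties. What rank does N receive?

Sorted (descending): 167, 166, 161, 151, 118, 118, 117, 116, 116, 110, 110
The 2 values of 118 occupy positions 5–6 → average rank (5+6)/2 = 5.5.
The 2 values of 116 occupy positions 8–9 → average rank (8+9)/2 = 8.5.
The 2 values of 110 occupy positions 10–11 → average rank (10+11)/2 = 10.5.
N has value 110 mmHg → rank 10.5.

10.5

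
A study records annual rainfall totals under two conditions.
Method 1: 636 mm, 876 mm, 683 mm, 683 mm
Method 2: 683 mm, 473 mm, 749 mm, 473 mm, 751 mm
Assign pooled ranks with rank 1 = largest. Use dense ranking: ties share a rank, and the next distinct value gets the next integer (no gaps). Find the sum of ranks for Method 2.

Sorted (descending): 876, 751, 749, 683, 683, 683, 636, 473, 473
The 3 values of 683 share dense rank 4.
The 2 values of 473 share dense rank 6.
Remaining distinct values take the next consecutive integers.
Method 2 values → pooled ranks: 683→4, 473→6, 749→3, 473→6, 751→2
Rank sum = 4 + 6 + 3 + 6 + 2 = 21

21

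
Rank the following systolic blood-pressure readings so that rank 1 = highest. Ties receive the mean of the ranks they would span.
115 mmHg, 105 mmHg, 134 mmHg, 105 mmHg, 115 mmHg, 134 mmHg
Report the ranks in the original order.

Sorted (descending): 134, 134, 115, 115, 105, 105
The 2 values of 134 occupy positions 1–2 → average rank (1+2)/2 = 1.5.
The 2 values of 115 occupy positions 3–4 → average rank (3+4)/2 = 3.5.
The 2 values of 105 occupy positions 5–6 → average rank (5+6)/2 = 5.5.

3.5, 5.5, 1.5, 5.5, 3.5, 1.5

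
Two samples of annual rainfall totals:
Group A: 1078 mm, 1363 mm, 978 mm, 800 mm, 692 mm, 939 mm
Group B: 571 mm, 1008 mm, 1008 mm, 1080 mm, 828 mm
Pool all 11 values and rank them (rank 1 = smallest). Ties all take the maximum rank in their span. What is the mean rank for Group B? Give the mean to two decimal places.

6.20

Sorted (ascending): 571, 692, 800, 828, 939, 978, 1008, 1008, 1078, 1080, 1363
The 2 values of 1008 occupy positions 7–8 → each gets rank 8.
Group B values → pooled ranks: 571→1, 1008→8, 1008→8, 1080→10, 828→4
Mean rank = (1 + 8 + 8 + 10 + 4) / 5 = 6.20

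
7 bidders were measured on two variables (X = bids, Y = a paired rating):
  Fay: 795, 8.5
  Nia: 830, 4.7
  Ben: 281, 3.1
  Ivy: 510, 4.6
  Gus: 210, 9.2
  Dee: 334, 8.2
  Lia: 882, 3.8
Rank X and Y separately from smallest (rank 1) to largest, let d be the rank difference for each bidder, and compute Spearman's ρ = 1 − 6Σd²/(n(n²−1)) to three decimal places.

Ranks of variable 1: 5, 6, 2, 4, 1, 3, 7
Ranks of variable 2: 6, 4, 1, 3, 7, 5, 2
d = r₁ − r₂: -1, 2, 1, 1, -6, -2, 5
d²: 1, 4, 1, 1, 36, 4, 25; Σd² = 72
ρ = 1 − 6·72/(7·48) = 1 − 432/336 = -0.286

-0.286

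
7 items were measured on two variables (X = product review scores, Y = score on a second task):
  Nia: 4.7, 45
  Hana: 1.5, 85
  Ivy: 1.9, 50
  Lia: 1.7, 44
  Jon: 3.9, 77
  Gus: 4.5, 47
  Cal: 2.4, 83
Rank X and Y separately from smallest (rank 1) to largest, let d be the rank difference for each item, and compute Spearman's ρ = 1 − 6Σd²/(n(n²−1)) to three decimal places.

Ranks of variable 1: 7, 1, 3, 2, 5, 6, 4
Ranks of variable 2: 2, 7, 4, 1, 5, 3, 6
d = r₁ − r₂: 5, -6, -1, 1, 0, 3, -2
d²: 25, 36, 1, 1, 0, 9, 4; Σd² = 76
ρ = 1 − 6·76/(7·48) = 1 − 456/336 = -0.357

-0.357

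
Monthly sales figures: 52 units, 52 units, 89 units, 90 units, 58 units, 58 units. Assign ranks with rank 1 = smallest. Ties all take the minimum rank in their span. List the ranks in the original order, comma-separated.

Sorted (ascending): 52, 52, 58, 58, 89, 90
The 2 values of 52 occupy positions 1–2 → each gets rank 1.
The 2 values of 58 occupy positions 3–4 → each gets rank 3.

1, 1, 5, 6, 3, 3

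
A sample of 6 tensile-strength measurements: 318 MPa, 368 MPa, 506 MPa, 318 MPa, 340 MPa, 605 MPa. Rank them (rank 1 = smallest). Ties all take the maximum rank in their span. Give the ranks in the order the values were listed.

Sorted (ascending): 318, 318, 340, 368, 506, 605
The 2 values of 318 occupy positions 1–2 → each gets rank 2.

2, 4, 5, 2, 3, 6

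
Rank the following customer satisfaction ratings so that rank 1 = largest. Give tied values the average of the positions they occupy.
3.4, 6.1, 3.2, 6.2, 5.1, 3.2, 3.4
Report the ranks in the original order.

Sorted (descending): 6.2, 6.1, 5.1, 3.4, 3.4, 3.2, 3.2
The 2 values of 3.4 occupy positions 4–5 → average rank (4+5)/2 = 4.5.
The 2 values of 3.2 occupy positions 6–7 → average rank (6+7)/2 = 6.5.

4.5, 2, 6.5, 1, 3, 6.5, 4.5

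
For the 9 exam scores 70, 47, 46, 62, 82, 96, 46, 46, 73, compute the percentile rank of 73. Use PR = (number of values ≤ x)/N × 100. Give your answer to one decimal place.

77.8

N = 9.
Strictly below 73: 6. Equal to 73: 1.
PR = 7/9 × 100 = 77.8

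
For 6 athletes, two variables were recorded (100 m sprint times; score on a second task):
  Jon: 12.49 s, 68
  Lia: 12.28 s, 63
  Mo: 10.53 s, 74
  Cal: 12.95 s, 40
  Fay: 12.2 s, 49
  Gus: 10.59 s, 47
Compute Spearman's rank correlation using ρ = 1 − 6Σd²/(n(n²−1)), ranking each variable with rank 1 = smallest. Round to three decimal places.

-0.429

Ranks of variable 1: 5, 4, 1, 6, 3, 2
Ranks of variable 2: 5, 4, 6, 1, 3, 2
d = r₁ − r₂: 0, 0, -5, 5, 0, 0
d²: 0, 0, 25, 25, 0, 0; Σd² = 50
ρ = 1 − 6·50/(6·35) = 1 − 300/210 = -0.429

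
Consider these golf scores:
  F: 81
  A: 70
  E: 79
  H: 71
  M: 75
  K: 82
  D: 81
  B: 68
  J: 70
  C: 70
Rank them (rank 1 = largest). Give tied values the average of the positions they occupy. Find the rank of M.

Sorted (descending): 82, 81, 81, 79, 75, 71, 70, 70, 70, 68
The 2 values of 81 occupy positions 2–3 → average rank (2+3)/2 = 2.5.
The 3 values of 70 occupy positions 7–9 → average rank 8.
M has value 75 → rank 5.

5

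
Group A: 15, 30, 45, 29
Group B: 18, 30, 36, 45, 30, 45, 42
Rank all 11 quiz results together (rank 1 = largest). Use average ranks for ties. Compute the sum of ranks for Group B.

Sorted (descending): 45, 45, 45, 42, 36, 30, 30, 30, 29, 18, 15
The 3 values of 45 occupy positions 1–3 → average rank 2.
The 3 values of 30 occupy positions 6–8 → average rank 7.
Group B values → pooled ranks: 18→10, 30→7, 36→5, 45→2, 30→7, 45→2, 42→4
Rank sum = 10 + 7 + 5 + 2 + 7 + 2 + 4 = 37

37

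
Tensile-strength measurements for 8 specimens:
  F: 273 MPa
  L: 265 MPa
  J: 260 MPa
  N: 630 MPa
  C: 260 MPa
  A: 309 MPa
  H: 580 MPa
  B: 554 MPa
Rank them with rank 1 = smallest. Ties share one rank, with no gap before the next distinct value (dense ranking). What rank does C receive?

1

Sorted (ascending): 260, 260, 265, 273, 309, 554, 580, 630
The 2 values of 260 share dense rank 1.
Remaining distinct values take the next consecutive integers.
C has value 260 MPa → rank 1.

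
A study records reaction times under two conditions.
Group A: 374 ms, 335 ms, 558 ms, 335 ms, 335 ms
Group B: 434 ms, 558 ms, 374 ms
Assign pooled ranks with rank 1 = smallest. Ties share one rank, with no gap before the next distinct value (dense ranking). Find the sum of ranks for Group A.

9

Sorted (ascending): 335, 335, 335, 374, 374, 434, 558, 558
The 3 values of 335 share dense rank 1.
The 2 values of 374 share dense rank 2.
The 2 values of 558 share dense rank 4.
Remaining distinct values take the next consecutive integers.
Group A values → pooled ranks: 374→2, 335→1, 558→4, 335→1, 335→1
Rank sum = 2 + 1 + 4 + 1 + 1 = 9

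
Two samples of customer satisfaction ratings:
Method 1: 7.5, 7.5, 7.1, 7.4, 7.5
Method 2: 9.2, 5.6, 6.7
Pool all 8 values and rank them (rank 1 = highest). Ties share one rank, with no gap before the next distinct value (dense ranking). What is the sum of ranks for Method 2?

Sorted (descending): 9.2, 7.5, 7.5, 7.5, 7.4, 7.1, 6.7, 5.6
The 3 values of 7.5 share dense rank 2.
Remaining distinct values take the next consecutive integers.
Method 2 values → pooled ranks: 9.2→1, 5.6→6, 6.7→5
Rank sum = 1 + 6 + 5 = 12

12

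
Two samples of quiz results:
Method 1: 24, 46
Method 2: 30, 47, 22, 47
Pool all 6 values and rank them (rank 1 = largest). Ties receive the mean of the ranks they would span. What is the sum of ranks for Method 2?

Sorted (descending): 47, 47, 46, 30, 24, 22
The 2 values of 47 occupy positions 1–2 → average rank (1+2)/2 = 1.5.
Method 2 values → pooled ranks: 30→4, 47→1.5, 22→6, 47→1.5
Rank sum = 4 + 1.5 + 6 + 1.5 = 13

13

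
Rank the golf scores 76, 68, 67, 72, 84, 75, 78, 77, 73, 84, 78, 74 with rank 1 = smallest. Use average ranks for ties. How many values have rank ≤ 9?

8

Sorted (ascending): 67, 68, 72, 73, 74, 75, 76, 77, 78, 78, 84, 84
The 2 values of 78 occupy positions 9–10 → average rank (9+10)/2 = 9.5.
The 2 values of 84 occupy positions 11–12 → average rank (11+12)/2 = 11.5.
Ranks ≤ 9: {1, 2, 3, 4, 5, 6, 7, 8} → 8 values.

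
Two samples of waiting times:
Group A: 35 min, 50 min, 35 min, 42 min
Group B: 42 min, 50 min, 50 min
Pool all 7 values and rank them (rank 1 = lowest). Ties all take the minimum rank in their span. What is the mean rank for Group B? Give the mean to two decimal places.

4.33

Sorted (ascending): 35, 35, 42, 42, 50, 50, 50
The 2 values of 35 occupy positions 1–2 → each gets rank 1.
The 2 values of 42 occupy positions 3–4 → each gets rank 3.
The 3 values of 50 occupy positions 5–7 → each gets rank 5.
Group B values → pooled ranks: 42→3, 50→5, 50→5
Mean rank = (3 + 5 + 5) / 3 = 4.33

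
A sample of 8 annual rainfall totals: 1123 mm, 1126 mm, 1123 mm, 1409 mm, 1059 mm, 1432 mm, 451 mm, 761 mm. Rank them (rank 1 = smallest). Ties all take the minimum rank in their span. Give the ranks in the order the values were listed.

4, 6, 4, 7, 3, 8, 1, 2

Sorted (ascending): 451, 761, 1059, 1123, 1123, 1126, 1409, 1432
The 2 values of 1123 occupy positions 4–5 → each gets rank 4.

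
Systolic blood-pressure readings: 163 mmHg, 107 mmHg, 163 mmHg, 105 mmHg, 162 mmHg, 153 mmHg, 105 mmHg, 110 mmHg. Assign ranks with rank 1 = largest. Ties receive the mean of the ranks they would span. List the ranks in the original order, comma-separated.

1.5, 6, 1.5, 7.5, 3, 4, 7.5, 5

Sorted (descending): 163, 163, 162, 153, 110, 107, 105, 105
The 2 values of 163 occupy positions 1–2 → average rank (1+2)/2 = 1.5.
The 2 values of 105 occupy positions 7–8 → average rank (7+8)/2 = 7.5.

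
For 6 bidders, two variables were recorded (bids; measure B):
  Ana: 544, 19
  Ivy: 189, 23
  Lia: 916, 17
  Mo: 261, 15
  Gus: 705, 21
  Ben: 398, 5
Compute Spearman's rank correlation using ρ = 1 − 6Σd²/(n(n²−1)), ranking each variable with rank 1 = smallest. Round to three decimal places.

Ranks of variable 1: 4, 1, 6, 2, 5, 3
Ranks of variable 2: 4, 6, 3, 2, 5, 1
d = r₁ − r₂: 0, -5, 3, 0, 0, 2
d²: 0, 25, 9, 0, 0, 4; Σd² = 38
ρ = 1 − 6·38/(6·35) = 1 − 228/210 = -0.086

-0.086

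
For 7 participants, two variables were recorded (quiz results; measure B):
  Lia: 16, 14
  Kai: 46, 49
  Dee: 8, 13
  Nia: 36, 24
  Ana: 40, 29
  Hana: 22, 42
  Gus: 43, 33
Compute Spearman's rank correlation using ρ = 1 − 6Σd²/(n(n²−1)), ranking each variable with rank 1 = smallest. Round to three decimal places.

0.786

Ranks of variable 1: 2, 7, 1, 4, 5, 3, 6
Ranks of variable 2: 2, 7, 1, 3, 4, 6, 5
d = r₁ − r₂: 0, 0, 0, 1, 1, -3, 1
d²: 0, 0, 0, 1, 1, 9, 1; Σd² = 12
ρ = 1 − 6·12/(7·48) = 1 − 72/336 = 0.786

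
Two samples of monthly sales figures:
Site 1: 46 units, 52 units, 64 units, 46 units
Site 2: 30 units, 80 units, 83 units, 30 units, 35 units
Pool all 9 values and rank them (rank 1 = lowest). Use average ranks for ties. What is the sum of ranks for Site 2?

Sorted (ascending): 30, 30, 35, 46, 46, 52, 64, 80, 83
The 2 values of 30 occupy positions 1–2 → average rank (1+2)/2 = 1.5.
The 2 values of 46 occupy positions 4–5 → average rank (4+5)/2 = 4.5.
Site 2 values → pooled ranks: 30→1.5, 80→8, 83→9, 30→1.5, 35→3
Rank sum = 1.5 + 8 + 9 + 1.5 + 3 = 23

23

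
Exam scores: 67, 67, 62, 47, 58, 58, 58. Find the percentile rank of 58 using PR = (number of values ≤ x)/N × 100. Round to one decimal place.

N = 7.
Strictly below 58: 1. Equal to 58: 3.
PR = 4/7 × 100 = 57.1

57.1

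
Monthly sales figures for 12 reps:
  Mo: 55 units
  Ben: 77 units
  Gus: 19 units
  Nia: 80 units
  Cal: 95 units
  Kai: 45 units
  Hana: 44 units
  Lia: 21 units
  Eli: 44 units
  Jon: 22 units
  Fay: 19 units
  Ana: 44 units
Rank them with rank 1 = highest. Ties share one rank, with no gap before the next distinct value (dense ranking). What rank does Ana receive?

Sorted (descending): 95, 80, 77, 55, 45, 44, 44, 44, 22, 21, 19, 19
The 3 values of 44 share dense rank 6.
The 2 values of 19 share dense rank 9.
Remaining distinct values take the next consecutive integers.
Ana has value 44 units → rank 6.

6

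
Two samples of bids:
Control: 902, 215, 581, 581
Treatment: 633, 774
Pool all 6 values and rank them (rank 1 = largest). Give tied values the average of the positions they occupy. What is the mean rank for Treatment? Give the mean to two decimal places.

Sorted (descending): 902, 774, 633, 581, 581, 215
The 2 values of 581 occupy positions 4–5 → average rank (4+5)/2 = 4.5.
Treatment values → pooled ranks: 633→3, 774→2
Mean rank = (3 + 2) / 2 = 2.50

2.50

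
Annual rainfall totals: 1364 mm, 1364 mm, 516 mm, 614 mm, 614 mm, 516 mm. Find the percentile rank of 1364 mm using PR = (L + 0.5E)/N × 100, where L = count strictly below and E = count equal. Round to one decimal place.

N = 6.
Strictly below 1364: 4. Equal to 1364: 2.
PR = (4 + 0.5·2)/6 × 100 = 83.3

83.3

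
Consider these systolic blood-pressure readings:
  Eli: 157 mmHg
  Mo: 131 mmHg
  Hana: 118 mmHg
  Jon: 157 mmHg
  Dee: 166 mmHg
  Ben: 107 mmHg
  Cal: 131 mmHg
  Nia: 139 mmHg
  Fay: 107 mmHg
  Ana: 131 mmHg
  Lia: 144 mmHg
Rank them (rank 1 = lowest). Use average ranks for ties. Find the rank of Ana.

5

Sorted (ascending): 107, 107, 118, 131, 131, 131, 139, 144, 157, 157, 166
The 2 values of 107 occupy positions 1–2 → average rank (1+2)/2 = 1.5.
The 3 values of 131 occupy positions 4–6 → average rank 5.
The 2 values of 157 occupy positions 9–10 → average rank (9+10)/2 = 9.5.
Ana has value 131 mmHg → rank 5.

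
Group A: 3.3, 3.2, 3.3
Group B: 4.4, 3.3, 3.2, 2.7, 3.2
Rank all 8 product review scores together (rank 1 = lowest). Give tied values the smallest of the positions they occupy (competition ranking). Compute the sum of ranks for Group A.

Sorted (ascending): 2.7, 3.2, 3.2, 3.2, 3.3, 3.3, 3.3, 4.4
The 3 values of 3.2 occupy positions 2–4 → each gets rank 2.
The 3 values of 3.3 occupy positions 5–7 → each gets rank 5.
Group A values → pooled ranks: 3.3→5, 3.2→2, 3.3→5
Rank sum = 5 + 2 + 5 = 12

12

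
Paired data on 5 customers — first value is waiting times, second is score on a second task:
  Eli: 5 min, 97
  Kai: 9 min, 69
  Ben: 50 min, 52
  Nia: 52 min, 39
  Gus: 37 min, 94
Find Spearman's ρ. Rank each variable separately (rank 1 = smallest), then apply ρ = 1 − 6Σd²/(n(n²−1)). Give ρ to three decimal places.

-0.900

Ranks of variable 1: 1, 2, 4, 5, 3
Ranks of variable 2: 5, 3, 2, 1, 4
d = r₁ − r₂: -4, -1, 2, 4, -1
d²: 16, 1, 4, 16, 1; Σd² = 38
ρ = 1 − 6·38/(5·24) = 1 − 228/120 = -0.900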